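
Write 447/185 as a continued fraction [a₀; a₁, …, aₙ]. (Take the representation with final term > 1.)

447 = 2×185 + 77
185 = 2×77 + 31
77 = 2×31 + 15
31 = 2×15 + 1
15 = 15×1 + 0  (stop)
So 447/185 = [2; 2, 2, 2, 15].

[2; 2, 2, 2, 15]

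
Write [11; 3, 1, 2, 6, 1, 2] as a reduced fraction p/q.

Using pₖ = aₖpₖ₋₁ + pₖ₋₂ and qₖ = aₖqₖ₋₁ + qₖ₋₂:
  k=0: a=11, p=11, q=1
  k=1: a=3, p=34, q=3
  k=2: a=1, p=45, q=4
  k=3: a=2, p=124, q=11
  k=4: a=6, p=789, q=70
  k=5: a=1, p=913, q=81
  k=6: a=2, p=2615, q=232

2615/232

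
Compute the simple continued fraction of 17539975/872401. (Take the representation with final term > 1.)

17539975 = 20×872401 + 91955
872401 = 9×91955 + 44806
91955 = 2×44806 + 2343
44806 = 19×2343 + 289
2343 = 8×289 + 31
289 = 9×31 + 10
31 = 3×10 + 1
10 = 10×1 + 0  (stop)
So 17539975/872401 = [20; 9, 2, 19, 8, 9, 3, 10].

[20; 9, 2, 19, 8, 9, 3, 10]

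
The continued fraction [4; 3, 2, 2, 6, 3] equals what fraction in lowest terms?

Fold from the inside: start with 3/1.
  6 + 1/3 = 19/3
  2 + 3/19 = 41/19
  2 + 19/41 = 101/41
  3 + 41/101 = 344/101
  4 + 101/344 = 1477/344

1477/344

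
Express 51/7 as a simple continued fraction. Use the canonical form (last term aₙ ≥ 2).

51 = 7·7 + 2
7 = 3·2 + 1
2 = 2·1 + 0  (stop)
So 51/7 = [7; 3, 2].

[7; 3, 2]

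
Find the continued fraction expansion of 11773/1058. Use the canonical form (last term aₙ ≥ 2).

11773 = 11·1058 + 135
1058 = 7·135 + 113
135 = 1·113 + 22
113 = 5·22 + 3
22 = 7·3 + 1
3 = 3·1 + 0  (stop)
So 11773/1058 = [11; 7, 1, 5, 7, 3].

[11; 7, 1, 5, 7, 3]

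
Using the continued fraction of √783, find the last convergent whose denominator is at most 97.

√783 = [27; 1, 54, …] (period length 2).
Convergents:
  p_0/q_0 = 27/1
  p_1/q_1 = 28/1
  p_2/q_2 = 1539/55
  p_3/q_3 = 1567/56
  p_4/q_4 = 86157/3079
q_3 = 56 ≤ 97 < 3079 = q_4, so the answer is 1567/56.

1567/56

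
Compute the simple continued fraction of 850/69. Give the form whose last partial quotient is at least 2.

850 = 12×69 + 22
69 = 3×22 + 3
22 = 7×3 + 1
3 = 3×1 + 0  (stop)
So 850/69 = [12; 3, 7, 3].

[12; 3, 7, 3]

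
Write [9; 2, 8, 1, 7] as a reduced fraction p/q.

Using pₖ = aₖpₖ₋₁ + pₖ₋₂ and qₖ = aₖqₖ₋₁ + qₖ₋₂:
  k=0: a=9, p=9, q=1
  k=1: a=2, p=19, q=2
  k=2: a=8, p=161, q=17
  k=3: a=1, p=180, q=19
  k=4: a=7, p=1421, q=150

1421/150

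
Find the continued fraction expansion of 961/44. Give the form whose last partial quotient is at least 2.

961 = 21*44 + 37
44 = 1*37 + 7
37 = 5*7 + 2
7 = 3*2 + 1
2 = 2*1 + 0  (stop)
So 961/44 = [21; 1, 5, 3, 2].

[21; 1, 5, 3, 2]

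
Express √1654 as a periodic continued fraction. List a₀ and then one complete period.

[40; 1, 2, 40, 2, 1, 80]

a₀ = ⌊√1654⌋ = 40.
With m₀=0, d₀=1 and mₖ₊₁ = dₖaₖ − mₖ, dₖ₊₁ = (n − mₖ₊₁²)/dₖ, aₖ₊₁ = ⌊(a₀+mₖ₊₁)/dₖ₊₁⌋:
  k=1: m=40, d=54, a=1
  k=2: m=14, d=27, a=2
  k=3: m=40, d=2, a=40
  k=4: m=40, d=27, a=2
  k=5: m=14, d=54, a=1
  k=6: m=40, d=1, a=80
d=1 and a=2a₀=80 at k=6, so the next step gives (m, d) = (40, 54) again — its k=1 value — and the period has length 6.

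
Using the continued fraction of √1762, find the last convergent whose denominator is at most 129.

1763/42

√1762 = [41; 1, 40, 1, 82, …] (period length 4).
Convergents:
  p_0/q_0 = 41/1
  p_1/q_1 = 42/1
  p_2/q_2 = 1721/41
  p_3/q_3 = 1763/42
  p_4/q_4 = 146287/3485
q_3 = 42 ≤ 129 < 3485 = q_4, so the answer is 1763/42.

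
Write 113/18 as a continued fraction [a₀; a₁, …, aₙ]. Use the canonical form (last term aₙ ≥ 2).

113 = 6·18 + 5
18 = 3·5 + 3
5 = 1·3 + 2
3 = 1·2 + 1
2 = 2·1 + 0  (stop)
So 113/18 = [6; 3, 1, 1, 2].

[6; 3, 1, 1, 2]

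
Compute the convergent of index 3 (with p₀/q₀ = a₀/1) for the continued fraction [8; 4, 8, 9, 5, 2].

2481/301

Using pₖ = aₖpₖ₋₁ + pₖ₋₂, qₖ = aₖqₖ₋₁ + qₖ₋₂ (with p₋₁=1, p₋₂=0, q₋₁=0, q₋₂=1):
  k=0: a=8, p=8, q=1
  k=1: a=4, p=33, q=4
  k=2: a=8, p=272, q=33
  k=3: a=9, p=2481, q=301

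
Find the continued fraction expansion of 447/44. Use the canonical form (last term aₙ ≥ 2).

[10; 6, 3, 2]

447 = 10×44 + 7
44 = 6×7 + 2
7 = 3×2 + 1
2 = 2×1 + 0  (stop)
So 447/44 = [10; 6, 3, 2].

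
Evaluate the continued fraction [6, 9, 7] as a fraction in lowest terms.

Fold from the inside: start with 7/1.
  9 + 1/7 = 64/7
  6 + 7/64 = 391/64

391/64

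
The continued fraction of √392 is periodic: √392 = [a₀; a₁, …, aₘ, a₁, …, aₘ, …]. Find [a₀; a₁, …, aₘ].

[19; 1, 3, 1, 38]

a₀ = ⌊√392⌋ = 19.
With m₀=0, d₀=1 and mₖ₊₁ = dₖaₖ − mₖ, dₖ₊₁ = (n − mₖ₊₁²)/dₖ, aₖ₊₁ = ⌊(a₀+mₖ₊₁)/dₖ₊₁⌋:
  k=1: m=19, d=31, a=1
  k=2: m=12, d=8, a=3
  k=3: m=12, d=31, a=1
  k=4: m=19, d=1, a=38
d=1 and a=2a₀=38 at k=4, so the next step gives (m, d) = (19, 31) again — its k=1 value — and the period has length 4.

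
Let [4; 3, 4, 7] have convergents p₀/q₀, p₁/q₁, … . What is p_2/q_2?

Using pₖ = aₖpₖ₋₁ + pₖ₋₂, qₖ = aₖqₖ₋₁ + qₖ₋₂ (with p₋₁=1, p₋₂=0, q₋₁=0, q₋₂=1):
  k=0: a=4, p=4, q=1
  k=1: a=3, p=13, q=3
  k=2: a=4, p=56, q=13

56/13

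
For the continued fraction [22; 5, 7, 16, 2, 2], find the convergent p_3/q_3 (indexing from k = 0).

Using pₖ = aₖpₖ₋₁ + pₖ₋₂, qₖ = aₖqₖ₋₁ + qₖ₋₂ (with p₋₁=1, p₋₂=0, q₋₁=0, q₋₂=1):
  k=0: a=22, p=22, q=1
  k=1: a=5, p=111, q=5
  k=2: a=7, p=799, q=36
  k=3: a=16, p=12895, q=581

12895/581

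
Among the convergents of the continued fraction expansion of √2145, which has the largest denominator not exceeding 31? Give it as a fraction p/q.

√2145 = [46; 3, 5, 2, 5, 3, 92, …] (period length 6).
Convergents:
  p_0/q_0 = 46/1
  p_1/q_1 = 139/3
  p_2/q_2 = 741/16
  p_3/q_3 = 1621/35
q_2 = 16 ≤ 31 < 35 = q_3, so the answer is 741/16.

741/16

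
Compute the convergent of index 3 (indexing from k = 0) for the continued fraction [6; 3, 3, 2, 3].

145/23

Using pₖ = aₖpₖ₋₁ + pₖ₋₂, qₖ = aₖqₖ₋₁ + qₖ₋₂ (with p₋₁=1, p₋₂=0, q₋₁=0, q₋₂=1):
  k=0: a=6, p=6, q=1
  k=1: a=3, p=19, q=3
  k=2: a=3, p=63, q=10
  k=3: a=2, p=145, q=23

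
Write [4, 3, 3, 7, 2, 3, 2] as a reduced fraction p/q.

Using pₖ = aₖpₖ₋₁ + pₖ₋₂ and qₖ = aₖqₖ₋₁ + qₖ₋₂:
  k=0: a=4, p=4, q=1
  k=1: a=3, p=13, q=3
  k=2: a=3, p=43, q=10
  k=3: a=7, p=314, q=73
  k=4: a=2, p=671, q=156
  k=5: a=3, p=2327, q=541
  k=6: a=2, p=5325, q=1238

5325/1238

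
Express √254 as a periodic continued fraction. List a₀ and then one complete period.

[15; 1, 14, 1, 30]

a₀ = ⌊√254⌋ = 15.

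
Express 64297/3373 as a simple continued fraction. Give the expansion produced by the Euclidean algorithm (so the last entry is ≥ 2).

64297 = 19·3373 + 210
3373 = 16·210 + 13
210 = 16·13 + 2
13 = 6·2 + 1
2 = 2·1 + 0  (stop)
So 64297/3373 = [19; 16, 16, 6, 2].

[19; 16, 16, 6, 2]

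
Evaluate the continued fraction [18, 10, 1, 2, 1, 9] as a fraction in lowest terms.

7581/419

Using pₖ = aₖpₖ₋₁ + pₖ₋₂ and qₖ = aₖqₖ₋₁ + qₖ₋₂:
  k=0: a=18, p=18, q=1
  k=1: a=10, p=181, q=10
  k=2: a=1, p=199, q=11
  k=3: a=2, p=579, q=32
  k=4: a=1, p=778, q=43
  k=5: a=9, p=7581, q=419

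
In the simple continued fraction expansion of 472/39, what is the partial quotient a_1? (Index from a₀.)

472 = 12·39 + 4   →  a_0 = 12
39 = 9·4 + 3   →  a_1 = 9

9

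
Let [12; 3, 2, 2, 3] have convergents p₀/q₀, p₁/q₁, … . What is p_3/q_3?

Using pₖ = aₖpₖ₋₁ + pₖ₋₂, qₖ = aₖqₖ₋₁ + qₖ₋₂ (with p₋₁=1, p₋₂=0, q₋₁=0, q₋₂=1):
  k=0: a=12, p=12, q=1
  k=1: a=3, p=37, q=3
  k=2: a=2, p=86, q=7
  k=3: a=2, p=209, q=17

209/17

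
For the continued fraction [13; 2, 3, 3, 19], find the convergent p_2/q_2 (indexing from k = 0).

Using pₖ = aₖpₖ₋₁ + pₖ₋₂, qₖ = aₖqₖ₋₁ + qₖ₋₂ (with p₋₁=1, p₋₂=0, q₋₁=0, q₋₂=1):
  k=0: a=13, p=13, q=1
  k=1: a=2, p=27, q=2
  k=2: a=3, p=94, q=7

94/7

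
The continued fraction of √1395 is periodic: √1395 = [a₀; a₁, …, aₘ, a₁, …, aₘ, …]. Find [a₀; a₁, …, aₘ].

a₀ = ⌊√1395⌋ = 37.

[37; 2, 1, 6, 8, 6, 1, 2, 74]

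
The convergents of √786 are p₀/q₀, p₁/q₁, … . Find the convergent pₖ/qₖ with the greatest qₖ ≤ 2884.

43988/1569

√786 = [28; 28, 56, …] (period length 2).
Convergents:
  p_0/q_0 = 28/1
  p_1/q_1 = 785/28
  p_2/q_2 = 43988/1569
  p_3/q_3 = 1232449/43960
q_2 = 1569 ≤ 2884 < 43960 = q_3, so the answer is 43988/1569.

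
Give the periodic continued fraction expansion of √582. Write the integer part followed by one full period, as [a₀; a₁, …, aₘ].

[24; 8, 48]

a₀ = ⌊√582⌋ = 24.
With m₀=0, d₀=1 and mₖ₊₁ = dₖaₖ − mₖ, dₖ₊₁ = (n − mₖ₊₁²)/dₖ, aₖ₊₁ = ⌊(a₀+mₖ₊₁)/dₖ₊₁⌋:
  k=1: m=24, d=6, a=8
  k=2: m=24, d=1, a=48
d=1 and a=2a₀=48 at k=2, so the next step gives (m, d) = (24, 6) again — its k=1 value — and the period has length 2.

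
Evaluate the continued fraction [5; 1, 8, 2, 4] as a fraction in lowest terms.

Fold from the inside: start with 4/1.
  2 + 1/4 = 9/4
  8 + 4/9 = 76/9
  1 + 9/76 = 85/76
  5 + 76/85 = 501/85

501/85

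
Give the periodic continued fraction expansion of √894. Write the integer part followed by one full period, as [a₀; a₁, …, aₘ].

[29; 1, 8, 1, 58]

a₀ = ⌊√894⌋ = 29.
With m₀=0, d₀=1 and mₖ₊₁ = dₖaₖ − mₖ, dₖ₊₁ = (n − mₖ₊₁²)/dₖ, aₖ₊₁ = ⌊(a₀+mₖ₊₁)/dₖ₊₁⌋:
  k=1: m=29, d=53, a=1
  k=2: m=24, d=6, a=8
  k=3: m=24, d=53, a=1
  k=4: m=29, d=1, a=58
d=1 and a=2a₀=58 at k=4, so the next step gives (m, d) = (29, 53) again — its k=1 value — and the period has length 4.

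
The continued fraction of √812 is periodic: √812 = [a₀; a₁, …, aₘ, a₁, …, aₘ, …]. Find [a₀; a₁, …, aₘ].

[28; 2, 56]

a₀ = ⌊√812⌋ = 28.
With m₀=0, d₀=1 and mₖ₊₁ = dₖaₖ − mₖ, dₖ₊₁ = (n − mₖ₊₁²)/dₖ, aₖ₊₁ = ⌊(a₀+mₖ₊₁)/dₖ₊₁⌋:
  k=1: m=28, d=28, a=2
  k=2: m=28, d=1, a=56
d=1 and a=2a₀=56 at k=2, so the next step gives (m, d) = (28, 28) again — its k=1 value — and the period has length 2.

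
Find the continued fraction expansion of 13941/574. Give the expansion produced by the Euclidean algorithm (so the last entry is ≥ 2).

[24; 3, 2, 11, 3, 2]

13941 = 24·574 + 165
574 = 3·165 + 79
165 = 2·79 + 7
79 = 11·7 + 2
7 = 3·2 + 1
2 = 2·1 + 0  (stop)
So 13941/574 = [24; 3, 2, 11, 3, 2].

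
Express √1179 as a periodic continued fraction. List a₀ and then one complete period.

[34; 2, 1, 33, 1, 2, 68]

a₀ = ⌊√1179⌋ = 34.
With m₀=0, d₀=1 and mₖ₊₁ = dₖaₖ − mₖ, dₖ₊₁ = (n − mₖ₊₁²)/dₖ, aₖ₊₁ = ⌊(a₀+mₖ₊₁)/dₖ₊₁⌋:
  k=1: m=34, d=23, a=2
  k=2: m=12, d=45, a=1
  k=3: m=33, d=2, a=33
  k=4: m=33, d=45, a=1
  k=5: m=12, d=23, a=2
  k=6: m=34, d=1, a=68
d=1 and a=2a₀=68 at k=6, so the next step gives (m, d) = (34, 23) again — its k=1 value — and the period has length 6.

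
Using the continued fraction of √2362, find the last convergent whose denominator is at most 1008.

47191/971

√2362 = [48; 1, 1, 1, 1, 96, …] (period length 5).
Convergents:
  p_0/q_0 = 48/1
  p_1/q_1 = 49/1
  p_2/q_2 = 97/2
  p_3/q_3 = 146/3
  p_4/q_4 = 243/5
  p_5/q_5 = 23474/483
  p_6/q_6 = 23717/488
  p_7/q_7 = 47191/971
  p_8/q_8 = 70908/1459
q_7 = 971 ≤ 1008 < 1459 = q_8, so the answer is 47191/971.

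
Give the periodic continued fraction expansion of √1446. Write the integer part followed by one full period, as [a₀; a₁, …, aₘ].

[38; 38, 76]

a₀ = ⌊√1446⌋ = 38.
With m₀=0, d₀=1 and mₖ₊₁ = dₖaₖ − mₖ, dₖ₊₁ = (n − mₖ₊₁²)/dₖ, aₖ₊₁ = ⌊(a₀+mₖ₊₁)/dₖ₊₁⌋:
  k=1: m=38, d=2, a=38
  k=2: m=38, d=1, a=76
d=1 and a=2a₀=76 at k=2, so the next step gives (m, d) = (38, 2) again — its k=1 value — and the period has length 2.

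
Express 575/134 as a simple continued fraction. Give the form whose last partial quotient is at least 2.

575 = 4*134 + 39
134 = 3*39 + 17
39 = 2*17 + 5
17 = 3*5 + 2
5 = 2*2 + 1
2 = 2*1 + 0  (stop)
So 575/134 = [4; 3, 2, 3, 2, 2].

[4; 3, 2, 3, 2, 2]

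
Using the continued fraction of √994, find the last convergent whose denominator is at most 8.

√994 = [31; 1, 1, 8, 1, 1, 62, …] (period length 6).
Convergents:
  p_0/q_0 = 31/1
  p_1/q_1 = 32/1
  p_2/q_2 = 63/2
  p_3/q_3 = 536/17
q_2 = 2 ≤ 8 < 17 = q_3, so the answer is 63/2.

63/2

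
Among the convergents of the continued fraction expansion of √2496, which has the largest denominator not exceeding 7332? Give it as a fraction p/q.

√2496 = [49; 1, 23, 1, 98, …] (period length 4).
Convergents:
  p_0/q_0 = 49/1
  p_1/q_1 = 50/1
  p_2/q_2 = 1199/24
  p_3/q_3 = 1249/25
  p_4/q_4 = 123601/2474
  p_5/q_5 = 124850/2499
  p_6/q_6 = 2995151/59951
q_5 = 2499 ≤ 7332 < 59951 = q_6, so the answer is 124850/2499.

124850/2499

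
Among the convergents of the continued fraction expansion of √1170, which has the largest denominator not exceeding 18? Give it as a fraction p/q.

171/5

√1170 = [34; 4, 1, 6, 1, 4, 68, …] (period length 6).
Convergents:
  p_0/q_0 = 34/1
  p_1/q_1 = 137/4
  p_2/q_2 = 171/5
  p_3/q_3 = 1163/34
q_2 = 5 ≤ 18 < 34 = q_3, so the answer is 171/5.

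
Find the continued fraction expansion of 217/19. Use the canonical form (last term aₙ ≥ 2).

217 = 11*19 + 8
19 = 2*8 + 3
8 = 2*3 + 2
3 = 1*2 + 1
2 = 2*1 + 0  (stop)
So 217/19 = [11; 2, 2, 1, 2].

[11; 2, 2, 1, 2]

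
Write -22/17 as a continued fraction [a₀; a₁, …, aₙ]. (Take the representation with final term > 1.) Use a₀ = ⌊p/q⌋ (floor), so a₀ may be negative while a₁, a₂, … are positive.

[-2; 1, 2, 2, 2]

-22 = -2×17 + 12
17 = 1×12 + 5
12 = 2×5 + 2
5 = 2×2 + 1
2 = 2×1 + 0  (stop)
So -22/17 = [-2; 1, 2, 2, 2].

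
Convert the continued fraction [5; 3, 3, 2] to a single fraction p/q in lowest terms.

Using pₖ = aₖpₖ₋₁ + pₖ₋₂ and qₖ = aₖqₖ₋₁ + qₖ₋₂:
  k=0: a=5, p=5, q=1
  k=1: a=3, p=16, q=3
  k=2: a=3, p=53, q=10
  k=3: a=2, p=122, q=23

122/23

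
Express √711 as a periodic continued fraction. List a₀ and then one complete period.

a₀ = ⌊√711⌋ = 26.
With m₀=0, d₀=1 and mₖ₊₁ = dₖaₖ − mₖ, dₖ₊₁ = (n − mₖ₊₁²)/dₖ, aₖ₊₁ = ⌊(a₀+mₖ₊₁)/dₖ₊₁⌋:
  k=1: m=26, d=35, a=1
  k=2: m=9, d=18, a=1
  k=3: m=9, d=35, a=1
  k=4: m=26, d=1, a=52
d=1 and a=2a₀=52 at k=4, so the next step gives (m, d) = (26, 35) again — its k=1 value — and the period has length 4.

[26; 1, 1, 1, 52]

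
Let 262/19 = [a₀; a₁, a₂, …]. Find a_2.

3

262 = 13·19 + 15   →  a_0 = 13
19 = 1·15 + 4   →  a_1 = 1
15 = 3·4 + 3   →  a_2 = 3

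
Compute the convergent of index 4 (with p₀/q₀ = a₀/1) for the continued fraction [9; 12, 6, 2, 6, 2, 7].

9273/1021

Using pₖ = aₖpₖ₋₁ + pₖ₋₂, qₖ = aₖqₖ₋₁ + qₖ₋₂ (with p₋₁=1, p₋₂=0, q₋₁=0, q₋₂=1):
  k=0: a=9, p=9, q=1
  k=1: a=12, p=109, q=12
  k=2: a=6, p=663, q=73
  k=3: a=2, p=1435, q=158
  k=4: a=6, p=9273, q=1021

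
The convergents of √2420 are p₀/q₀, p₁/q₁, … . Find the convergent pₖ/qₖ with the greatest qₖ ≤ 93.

1525/31

√2420 = [49; 5, 5, 1, 18, 1, 5, 5, 98, …] (period length 8).
Convergents:
  p_0/q_0 = 49/1
  p_1/q_1 = 246/5
  p_2/q_2 = 1279/26
  p_3/q_3 = 1525/31
  p_4/q_4 = 28729/584
q_3 = 31 ≤ 93 < 584 = q_4, so the answer is 1525/31.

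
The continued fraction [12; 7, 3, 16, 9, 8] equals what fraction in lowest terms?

320197/26383

Using pₖ = aₖpₖ₋₁ + pₖ₋₂ and qₖ = aₖqₖ₋₁ + qₖ₋₂:
  k=0: a=12, p=12, q=1
  k=1: a=7, p=85, q=7
  k=2: a=3, p=267, q=22
  k=3: a=16, p=4357, q=359
  k=4: a=9, p=39480, q=3253
  k=5: a=8, p=320197, q=26383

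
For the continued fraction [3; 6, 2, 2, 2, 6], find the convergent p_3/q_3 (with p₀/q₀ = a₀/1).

Using pₖ = aₖpₖ₋₁ + pₖ₋₂, qₖ = aₖqₖ₋₁ + qₖ₋₂ (with p₋₁=1, p₋₂=0, q₋₁=0, q₋₂=1):
  k=0: a=3, p=3, q=1
  k=1: a=6, p=19, q=6
  k=2: a=2, p=41, q=13
  k=3: a=2, p=101, q=32

101/32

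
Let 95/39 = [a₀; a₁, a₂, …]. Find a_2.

3

95 = 2·39 + 17   →  a_0 = 2
39 = 2·17 + 5   →  a_1 = 2
17 = 3·5 + 2   →  a_2 = 3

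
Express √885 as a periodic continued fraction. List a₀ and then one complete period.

[29; 1, 2, 1, 58]

a₀ = ⌊√885⌋ = 29.
With m₀=0, d₀=1 and mₖ₊₁ = dₖaₖ − mₖ, dₖ₊₁ = (n − mₖ₊₁²)/dₖ, aₖ₊₁ = ⌊(a₀+mₖ₊₁)/dₖ₊₁⌋:
  k=1: m=29, d=44, a=1
  k=2: m=15, d=15, a=2
  k=3: m=15, d=44, a=1
  k=4: m=29, d=1, a=58
d=1 and a=2a₀=58 at k=4, so the next step gives (m, d) = (29, 44) again — its k=1 value — and the period has length 4.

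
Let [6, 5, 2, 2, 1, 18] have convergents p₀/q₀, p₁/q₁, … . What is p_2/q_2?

Using pₖ = aₖpₖ₋₁ + pₖ₋₂, qₖ = aₖqₖ₋₁ + qₖ₋₂ (with p₋₁=1, p₋₂=0, q₋₁=0, q₋₂=1):
  k=0: a=6, p=6, q=1
  k=1: a=5, p=31, q=5
  k=2: a=2, p=68, q=11

68/11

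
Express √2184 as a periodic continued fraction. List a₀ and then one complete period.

[46; 1, 2, 1, 2, 1, 92]

a₀ = ⌊√2184⌋ = 46.
With m₀=0, d₀=1 and mₖ₊₁ = dₖaₖ − mₖ, dₖ₊₁ = (n − mₖ₊₁²)/dₖ, aₖ₊₁ = ⌊(a₀+mₖ₊₁)/dₖ₊₁⌋:
  k=1: m=46, d=68, a=1
  k=2: m=22, d=25, a=2
  k=3: m=28, d=56, a=1
  k=4: m=28, d=25, a=2
  k=5: m=22, d=68, a=1
  k=6: m=46, d=1, a=92
d=1 and a=2a₀=92 at k=6, so the next step gives (m, d) = (46, 68) again — its k=1 value — and the period has length 6.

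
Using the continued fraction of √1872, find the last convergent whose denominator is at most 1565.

55987/1294

√1872 = [43; 3, 1, 3, 86, …] (period length 4).
Convergents:
  p_0/q_0 = 43/1
  p_1/q_1 = 130/3
  p_2/q_2 = 173/4
  p_3/q_3 = 649/15
  p_4/q_4 = 55987/1294
  p_5/q_5 = 168610/3897
q_4 = 1294 ≤ 1565 < 3897 = q_5, so the answer is 55987/1294.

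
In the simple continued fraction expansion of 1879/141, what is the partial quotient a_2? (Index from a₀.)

15

1879 = 13·141 + 46   →  a_0 = 13
141 = 3·46 + 3   →  a_1 = 3
46 = 15·3 + 1   →  a_2 = 15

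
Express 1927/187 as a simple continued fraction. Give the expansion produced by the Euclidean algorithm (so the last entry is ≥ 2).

[10; 3, 3, 1, 1, 3, 2]

1927 = 10*187 + 57
187 = 3*57 + 16
57 = 3*16 + 9
16 = 1*9 + 7
9 = 1*7 + 2
7 = 3*2 + 1
2 = 2*1 + 0  (stop)
So 1927/187 = [10; 3, 3, 1, 1, 3, 2].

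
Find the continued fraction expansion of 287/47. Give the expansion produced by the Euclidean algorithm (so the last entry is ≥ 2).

[6; 9, 2, 2]

287 = 6*47 + 5
47 = 9*5 + 2
5 = 2*2 + 1
2 = 2*1 + 0  (stop)
So 287/47 = [6; 9, 2, 2].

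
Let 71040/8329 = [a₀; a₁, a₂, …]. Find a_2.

71040 = 8·8329 + 4408   →  a_0 = 8
8329 = 1·4408 + 3921   →  a_1 = 1
4408 = 1·3921 + 487   →  a_2 = 1

1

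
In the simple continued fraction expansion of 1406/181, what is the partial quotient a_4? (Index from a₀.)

4

1406 = 7·181 + 139   →  a_0 = 7
181 = 1·139 + 42   →  a_1 = 1
139 = 3·42 + 13   →  a_2 = 3
42 = 3·13 + 3   →  a_3 = 3
13 = 4·3 + 1   →  a_4 = 4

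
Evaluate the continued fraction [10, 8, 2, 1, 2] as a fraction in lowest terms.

678/67

Fold from the inside: start with 2/1.
  1 + 1/2 = 3/2
  2 + 2/3 = 8/3
  8 + 3/8 = 67/8
  10 + 8/67 = 678/67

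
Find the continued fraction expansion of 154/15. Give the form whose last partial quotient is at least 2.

154 = 10*15 + 4
15 = 3*4 + 3
4 = 1*3 + 1
3 = 3*1 + 0  (stop)
So 154/15 = [10; 3, 1, 3].

[10; 3, 1, 3]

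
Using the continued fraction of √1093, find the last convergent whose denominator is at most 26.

562/17

√1093 = [33; 16, 1, 1, 16, 66, …] (period length 5).
Convergents:
  p_0/q_0 = 33/1
  p_1/q_1 = 529/16
  p_2/q_2 = 562/17
  p_3/q_3 = 1091/33
q_2 = 17 ≤ 26 < 33 = q_3, so the answer is 562/17.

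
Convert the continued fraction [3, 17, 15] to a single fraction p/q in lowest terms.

Fold from the inside: start with 15/1.
  17 + 1/15 = 256/15
  3 + 15/256 = 783/256

783/256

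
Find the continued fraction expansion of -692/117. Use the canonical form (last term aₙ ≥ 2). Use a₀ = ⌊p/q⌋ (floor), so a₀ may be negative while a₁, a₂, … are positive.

[-6; 11, 1, 2, 3]

-692 = -6·117 + 10
117 = 11·10 + 7
10 = 1·7 + 3
7 = 2·3 + 1
3 = 3·1 + 0  (stop)
So -692/117 = [-6; 11, 1, 2, 3].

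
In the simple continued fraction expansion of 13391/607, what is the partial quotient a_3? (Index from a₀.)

13391 = 22·607 + 37   →  a_0 = 22
607 = 16·37 + 15   →  a_1 = 16
37 = 2·15 + 7   →  a_2 = 2
15 = 2·7 + 1   →  a_3 = 2

2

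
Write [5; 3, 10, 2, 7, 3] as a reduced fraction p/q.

Using pₖ = aₖpₖ₋₁ + pₖ₋₂ and qₖ = aₖqₖ₋₁ + qₖ₋₂:
  k=0: a=5, p=5, q=1
  k=1: a=3, p=16, q=3
  k=2: a=10, p=165, q=31
  k=3: a=2, p=346, q=65
  k=4: a=7, p=2587, q=486
  k=5: a=3, p=8107, q=1523

8107/1523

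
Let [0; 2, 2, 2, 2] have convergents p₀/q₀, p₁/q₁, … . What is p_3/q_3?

Using pₖ = aₖpₖ₋₁ + pₖ₋₂, qₖ = aₖqₖ₋₁ + qₖ₋₂ (with p₋₁=1, p₋₂=0, q₋₁=0, q₋₂=1):
  k=0: a=0, p=0, q=1
  k=1: a=2, p=1, q=2
  k=2: a=2, p=2, q=5
  k=3: a=2, p=5, q=12

5/12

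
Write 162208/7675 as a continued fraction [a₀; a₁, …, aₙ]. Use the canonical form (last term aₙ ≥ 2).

[21; 7, 2, 3, 16, 9]

162208 = 21·7675 + 1033
7675 = 7·1033 + 444
1033 = 2·444 + 145
444 = 3·145 + 9
145 = 16·9 + 1
9 = 9·1 + 0  (stop)
So 162208/7675 = [21; 7, 2, 3, 16, 9].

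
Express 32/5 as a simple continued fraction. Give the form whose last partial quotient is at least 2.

[6; 2, 2]

32 = 6×5 + 2
5 = 2×2 + 1
2 = 2×1 + 0  (stop)
So 32/5 = [6; 2, 2].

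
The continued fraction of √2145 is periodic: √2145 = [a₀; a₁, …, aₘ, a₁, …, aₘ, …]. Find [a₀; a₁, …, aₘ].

[46; 3, 5, 2, 5, 3, 92]

a₀ = ⌊√2145⌋ = 46.
With m₀=0, d₀=1 and mₖ₊₁ = dₖaₖ − mₖ, dₖ₊₁ = (n − mₖ₊₁²)/dₖ, aₖ₊₁ = ⌊(a₀+mₖ₊₁)/dₖ₊₁⌋:
  k=1: m=46, d=29, a=3
  k=2: m=41, d=16, a=5
  k=3: m=39, d=39, a=2
  k=4: m=39, d=16, a=5
  k=5: m=41, d=29, a=3
  k=6: m=46, d=1, a=92
d=1 and a=2a₀=92 at k=6, so the next step gives (m, d) = (46, 29) again — its k=1 value — and the period has length 6.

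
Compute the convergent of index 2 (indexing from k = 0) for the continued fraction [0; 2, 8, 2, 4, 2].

8/17

Using pₖ = aₖpₖ₋₁ + pₖ₋₂, qₖ = aₖqₖ₋₁ + qₖ₋₂ (with p₋₁=1, p₋₂=0, q₋₁=0, q₋₂=1):
  k=0: a=0, p=0, q=1
  k=1: a=2, p=1, q=2
  k=2: a=8, p=8, q=17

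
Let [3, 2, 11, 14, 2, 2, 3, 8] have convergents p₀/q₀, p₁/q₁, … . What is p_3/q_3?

Using pₖ = aₖpₖ₋₁ + pₖ₋₂, qₖ = aₖqₖ₋₁ + qₖ₋₂ (with p₋₁=1, p₋₂=0, q₋₁=0, q₋₂=1):
  k=0: a=3, p=3, q=1
  k=1: a=2, p=7, q=2
  k=2: a=11, p=80, q=23
  k=3: a=14, p=1127, q=324

1127/324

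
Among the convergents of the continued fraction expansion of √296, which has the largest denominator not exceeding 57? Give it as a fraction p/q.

√296 = [17; 4, 1, 7, 1, 4, 34, …] (period length 6).
Convergents:
  p_0/q_0 = 17/1
  p_1/q_1 = 69/4
  p_2/q_2 = 86/5
  p_3/q_3 = 671/39
  p_4/q_4 = 757/44
  p_5/q_5 = 3699/215
q_4 = 44 ≤ 57 < 215 = q_5, so the answer is 757/44.

757/44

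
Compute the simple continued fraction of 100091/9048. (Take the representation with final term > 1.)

100091 = 11*9048 + 563
9048 = 16*563 + 40
563 = 14*40 + 3
40 = 13*3 + 1
3 = 3*1 + 0  (stop)
So 100091/9048 = [11; 16, 14, 13, 3].

[11; 16, 14, 13, 3]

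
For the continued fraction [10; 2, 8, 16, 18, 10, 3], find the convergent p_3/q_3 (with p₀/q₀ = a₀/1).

2869/274

Using pₖ = aₖpₖ₋₁ + pₖ₋₂, qₖ = aₖqₖ₋₁ + qₖ₋₂ (with p₋₁=1, p₋₂=0, q₋₁=0, q₋₂=1):
  k=0: a=10, p=10, q=1
  k=1: a=2, p=21, q=2
  k=2: a=8, p=178, q=17
  k=3: a=16, p=2869, q=274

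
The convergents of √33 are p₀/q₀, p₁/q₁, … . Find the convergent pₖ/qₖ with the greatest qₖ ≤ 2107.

11357/1977

√33 = [5; 1, 2, 1, 10, …] (period length 4).
Convergents:
  p_0/q_0 = 5/1
  p_1/q_1 = 6/1
  p_2/q_2 = 17/3
  p_3/q_3 = 23/4
  p_4/q_4 = 247/43
  p_5/q_5 = 270/47
  p_6/q_6 = 787/137
  p_7/q_7 = 1057/184
  p_8/q_8 = 11357/1977
  p_9/q_9 = 12414/2161
q_8 = 1977 ≤ 2107 < 2161 = q_9, so the answer is 11357/1977.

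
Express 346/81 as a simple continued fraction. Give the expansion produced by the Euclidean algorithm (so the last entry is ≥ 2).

[4; 3, 1, 2, 7]

346 = 4·81 + 22
81 = 3·22 + 15
22 = 1·15 + 7
15 = 2·7 + 1
7 = 7·1 + 0  (stop)
So 346/81 = [4; 3, 1, 2, 7].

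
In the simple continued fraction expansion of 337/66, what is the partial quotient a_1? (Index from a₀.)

9

337 = 5·66 + 7   →  a_0 = 5
66 = 9·7 + 3   →  a_1 = 9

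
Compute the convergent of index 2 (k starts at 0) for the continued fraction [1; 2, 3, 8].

Using pₖ = aₖpₖ₋₁ + pₖ₋₂, qₖ = aₖqₖ₋₁ + qₖ₋₂ (with p₋₁=1, p₋₂=0, q₋₁=0, q₋₂=1):
  k=0: a=1, p=1, q=1
  k=1: a=2, p=3, q=2
  k=2: a=3, p=10, q=7

10/7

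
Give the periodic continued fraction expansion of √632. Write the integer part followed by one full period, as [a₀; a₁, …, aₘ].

[25; 7, 6, 7, 50]

a₀ = ⌊√632⌋ = 25.
With m₀=0, d₀=1 and mₖ₊₁ = dₖaₖ − mₖ, dₖ₊₁ = (n − mₖ₊₁²)/dₖ, aₖ₊₁ = ⌊(a₀+mₖ₊₁)/dₖ₊₁⌋:
  k=1: m=25, d=7, a=7
  k=2: m=24, d=8, a=6
  k=3: m=24, d=7, a=7
  k=4: m=25, d=1, a=50
d=1 and a=2a₀=50 at k=4, so the next step gives (m, d) = (25, 7) again — its k=1 value — and the period has length 4.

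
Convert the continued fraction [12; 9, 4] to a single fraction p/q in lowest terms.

Fold from the inside: start with 4/1.
  9 + 1/4 = 37/4
  12 + 4/37 = 448/37

448/37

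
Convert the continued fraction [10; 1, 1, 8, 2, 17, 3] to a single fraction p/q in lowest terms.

20245/1923

Fold from the inside: start with 3/1.
  17 + 1/3 = 52/3
  2 + 3/52 = 107/52
  8 + 52/107 = 908/107
  1 + 107/908 = 1015/908
  1 + 908/1015 = 1923/1015
  10 + 1015/1923 = 20245/1923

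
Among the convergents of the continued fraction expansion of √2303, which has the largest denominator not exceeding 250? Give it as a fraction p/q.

√2303 = [47; 1, 94, …] (period length 2).
Convergents:
  p_0/q_0 = 47/1
  p_1/q_1 = 48/1
  p_2/q_2 = 4559/95
  p_3/q_3 = 4607/96
  p_4/q_4 = 437617/9119
q_3 = 96 ≤ 250 < 9119 = q_4, so the answer is 4607/96.

4607/96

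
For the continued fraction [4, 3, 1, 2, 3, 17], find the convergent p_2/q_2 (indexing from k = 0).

17/4

Using pₖ = aₖpₖ₋₁ + pₖ₋₂, qₖ = aₖqₖ₋₁ + qₖ₋₂ (with p₋₁=1, p₋₂=0, q₋₁=0, q₋₂=1):
  k=0: a=4, p=4, q=1
  k=1: a=3, p=13, q=3
  k=2: a=1, p=17, q=4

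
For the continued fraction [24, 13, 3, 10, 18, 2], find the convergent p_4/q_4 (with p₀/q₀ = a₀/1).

179937/7474

Using pₖ = aₖpₖ₋₁ + pₖ₋₂, qₖ = aₖqₖ₋₁ + qₖ₋₂ (with p₋₁=1, p₋₂=0, q₋₁=0, q₋₂=1):
  k=0: a=24, p=24, q=1
  k=1: a=13, p=313, q=13
  k=2: a=3, p=963, q=40
  k=3: a=10, p=9943, q=413
  k=4: a=18, p=179937, q=7474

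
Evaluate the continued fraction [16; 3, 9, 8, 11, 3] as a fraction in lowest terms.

Using pₖ = aₖpₖ₋₁ + pₖ₋₂ and qₖ = aₖqₖ₋₁ + qₖ₋₂:
  k=0: a=16, p=16, q=1
  k=1: a=3, p=49, q=3
  k=2: a=9, p=457, q=28
  k=3: a=8, p=3705, q=227
  k=4: a=11, p=41212, q=2525
  k=5: a=3, p=127341, q=7802

127341/7802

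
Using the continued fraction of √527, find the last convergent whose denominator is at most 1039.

√527 = [22; 1, 21, 1, 44, …] (period length 4).
Convergents:
  p_0/q_0 = 22/1
  p_1/q_1 = 23/1
  p_2/q_2 = 505/22
  p_3/q_3 = 528/23
  p_4/q_4 = 23737/1034
  p_5/q_5 = 24265/1057
q_4 = 1034 ≤ 1039 < 1057 = q_5, so the answer is 23737/1034.

23737/1034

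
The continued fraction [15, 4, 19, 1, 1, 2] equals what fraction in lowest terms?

Fold from the inside: start with 2/1.
  1 + 1/2 = 3/2
  1 + 2/3 = 5/3
  19 + 3/5 = 98/5
  4 + 5/98 = 397/98
  15 + 98/397 = 6053/397

6053/397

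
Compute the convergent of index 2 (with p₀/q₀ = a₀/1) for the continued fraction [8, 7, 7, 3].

Using pₖ = aₖpₖ₋₁ + pₖ₋₂, qₖ = aₖqₖ₋₁ + qₖ₋₂ (with p₋₁=1, p₋₂=0, q₋₁=0, q₋₂=1):
  k=0: a=8, p=8, q=1
  k=1: a=7, p=57, q=7
  k=2: a=7, p=407, q=50

407/50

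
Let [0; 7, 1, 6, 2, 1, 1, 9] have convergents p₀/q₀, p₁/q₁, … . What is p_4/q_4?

15/118

Using pₖ = aₖpₖ₋₁ + pₖ₋₂, qₖ = aₖqₖ₋₁ + qₖ₋₂ (with p₋₁=1, p₋₂=0, q₋₁=0, q₋₂=1):
  k=0: a=0, p=0, q=1
  k=1: a=7, p=1, q=7
  k=2: a=1, p=1, q=8
  k=3: a=6, p=7, q=55
  k=4: a=2, p=15, q=118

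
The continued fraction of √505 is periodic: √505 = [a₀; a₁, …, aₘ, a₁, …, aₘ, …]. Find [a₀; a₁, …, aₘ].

[22; 2, 8, 2, 44]

a₀ = ⌊√505⌋ = 22.
With m₀=0, d₀=1 and mₖ₊₁ = dₖaₖ − mₖ, dₖ₊₁ = (n − mₖ₊₁²)/dₖ, aₖ₊₁ = ⌊(a₀+mₖ₊₁)/dₖ₊₁⌋:
  k=1: m=22, d=21, a=2
  k=2: m=20, d=5, a=8
  k=3: m=20, d=21, a=2
  k=4: m=22, d=1, a=44
d=1 and a=2a₀=44 at k=4, so the next step gives (m, d) = (22, 21) again — its k=1 value — and the period has length 4.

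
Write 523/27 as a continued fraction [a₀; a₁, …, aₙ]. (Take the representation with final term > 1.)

523 = 19×27 + 10
27 = 2×10 + 7
10 = 1×7 + 3
7 = 2×3 + 1
3 = 3×1 + 0  (stop)
So 523/27 = [19; 2, 1, 2, 3].

[19; 2, 1, 2, 3]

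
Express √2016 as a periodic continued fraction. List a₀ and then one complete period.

[44; 1, 8, 1, 88]

a₀ = ⌊√2016⌋ = 44.
With m₀=0, d₀=1 and mₖ₊₁ = dₖaₖ − mₖ, dₖ₊₁ = (n − mₖ₊₁²)/dₖ, aₖ₊₁ = ⌊(a₀+mₖ₊₁)/dₖ₊₁⌋:
  k=1: m=44, d=80, a=1
  k=2: m=36, d=9, a=8
  k=3: m=36, d=80, a=1
  k=4: m=44, d=1, a=88
d=1 and a=2a₀=88 at k=4, so the next step gives (m, d) = (44, 80) again — its k=1 value — and the period has length 4.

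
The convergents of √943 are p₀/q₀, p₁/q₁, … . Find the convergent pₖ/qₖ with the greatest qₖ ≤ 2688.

√943 = [30; 1, 2, 2, 2, 1, 60, …] (period length 6).
Convergents:
  p_0/q_0 = 30/1
  p_1/q_1 = 31/1
  p_2/q_2 = 92/3
  p_3/q_3 = 215/7
  p_4/q_4 = 522/17
  p_5/q_5 = 737/24
  p_6/q_6 = 44742/1457
  p_7/q_7 = 45479/1481
  p_8/q_8 = 135700/4419
q_7 = 1481 ≤ 2688 < 4419 = q_8, so the answer is 45479/1481.

45479/1481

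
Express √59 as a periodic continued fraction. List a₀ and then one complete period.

[7; 1, 2, 7, 2, 1, 14]

a₀ = ⌊√59⌋ = 7.
With m₀=0, d₀=1 and mₖ₊₁ = dₖaₖ − mₖ, dₖ₊₁ = (n − mₖ₊₁²)/dₖ, aₖ₊₁ = ⌊(a₀+mₖ₊₁)/dₖ₊₁⌋:
  k=1: m=7, d=10, a=1
  k=2: m=3, d=5, a=2
  k=3: m=7, d=2, a=7
  k=4: m=7, d=5, a=2
  k=5: m=3, d=10, a=1
  k=6: m=7, d=1, a=14
d=1 and a=2a₀=14 at k=6, so the next step gives (m, d) = (7, 10) again — its k=1 value — and the period has length 6.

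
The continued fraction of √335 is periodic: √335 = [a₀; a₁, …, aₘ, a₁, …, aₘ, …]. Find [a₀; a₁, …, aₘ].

[18; 3, 3, 3, 36]

a₀ = ⌊√335⌋ = 18.
With m₀=0, d₀=1 and mₖ₊₁ = dₖaₖ − mₖ, dₖ₊₁ = (n − mₖ₊₁²)/dₖ, aₖ₊₁ = ⌊(a₀+mₖ₊₁)/dₖ₊₁⌋:
  k=1: m=18, d=11, a=3
  k=2: m=15, d=10, a=3
  k=3: m=15, d=11, a=3
  k=4: m=18, d=1, a=36
d=1 and a=2a₀=36 at k=4, so the next step gives (m, d) = (18, 11) again — its k=1 value — and the period has length 4.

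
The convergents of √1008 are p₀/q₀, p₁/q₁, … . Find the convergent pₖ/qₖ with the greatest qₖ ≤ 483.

8096/255

√1008 = [31; 1, 2, 1, 62, …] (period length 4).
Convergents:
  p_0/q_0 = 31/1
  p_1/q_1 = 32/1
  p_2/q_2 = 95/3
  p_3/q_3 = 127/4
  p_4/q_4 = 7969/251
  p_5/q_5 = 8096/255
  p_6/q_6 = 24161/761
q_5 = 255 ≤ 483 < 761 = q_6, so the answer is 8096/255.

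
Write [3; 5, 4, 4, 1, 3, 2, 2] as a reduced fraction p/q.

7387/2315

Using pₖ = aₖpₖ₋₁ + pₖ₋₂ and qₖ = aₖqₖ₋₁ + qₖ₋₂:
  k=0: a=3, p=3, q=1
  k=1: a=5, p=16, q=5
  k=2: a=4, p=67, q=21
  k=3: a=4, p=284, q=89
  k=4: a=1, p=351, q=110
  k=5: a=3, p=1337, q=419
  k=6: a=2, p=3025, q=948
  k=7: a=2, p=7387, q=2315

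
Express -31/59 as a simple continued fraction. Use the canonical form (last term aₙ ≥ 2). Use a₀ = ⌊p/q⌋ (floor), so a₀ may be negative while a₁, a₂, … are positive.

-31 = -1*59 + 28
59 = 2*28 + 3
28 = 9*3 + 1
3 = 3*1 + 0  (stop)
So -31/59 = [-1; 2, 9, 3].

[-1; 2, 9, 3]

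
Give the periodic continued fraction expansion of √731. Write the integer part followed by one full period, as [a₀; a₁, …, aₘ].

a₀ = ⌊√731⌋ = 27.
With m₀=0, d₀=1 and mₖ₊₁ = dₖaₖ − mₖ, dₖ₊₁ = (n − mₖ₊₁²)/dₖ, aₖ₊₁ = ⌊(a₀+mₖ₊₁)/dₖ₊₁⌋:
  k=1: m=27, d=2, a=27
  k=2: m=27, d=1, a=54
d=1 and a=2a₀=54 at k=2, so the next step gives (m, d) = (27, 2) again — its k=1 value — and the period has length 2.

[27; 27, 54]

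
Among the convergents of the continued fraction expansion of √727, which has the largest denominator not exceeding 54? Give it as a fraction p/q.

728/27

√727 = [26; 1, 25, 1, 52, …] (period length 4).
Convergents:
  p_0/q_0 = 26/1
  p_1/q_1 = 27/1
  p_2/q_2 = 701/26
  p_3/q_3 = 728/27
  p_4/q_4 = 38557/1430
q_3 = 27 ≤ 54 < 1430 = q_4, so the answer is 728/27.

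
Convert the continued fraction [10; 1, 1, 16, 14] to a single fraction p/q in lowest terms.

4879/464

Using pₖ = aₖpₖ₋₁ + pₖ₋₂ and qₖ = aₖqₖ₋₁ + qₖ₋₂:
  k=0: a=10, p=10, q=1
  k=1: a=1, p=11, q=1
  k=2: a=1, p=21, q=2
  k=3: a=16, p=347, q=33
  k=4: a=14, p=4879, q=464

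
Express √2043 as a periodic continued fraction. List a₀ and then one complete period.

a₀ = ⌊√2043⌋ = 45.
With m₀=0, d₀=1 and mₖ₊₁ = dₖaₖ − mₖ, dₖ₊₁ = (n − mₖ₊₁²)/dₖ, aₖ₊₁ = ⌊(a₀+mₖ₊₁)/dₖ₊₁⌋:
  k=1: m=45, d=18, a=5
  k=2: m=45, d=1, a=90
d=1 and a=2a₀=90 at k=2, so the next step gives (m, d) = (45, 18) again — its k=1 value — and the period has length 2.

[45; 5, 90]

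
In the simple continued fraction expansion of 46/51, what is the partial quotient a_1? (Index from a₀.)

1

46 = 0·51 + 46   →  a_0 = 0
51 = 1·46 + 5   →  a_1 = 1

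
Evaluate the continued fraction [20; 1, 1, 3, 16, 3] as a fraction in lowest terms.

7179/349

Using pₖ = aₖpₖ₋₁ + pₖ₋₂ and qₖ = aₖqₖ₋₁ + qₖ₋₂:
  k=0: a=20, p=20, q=1
  k=1: a=1, p=21, q=1
  k=2: a=1, p=41, q=2
  k=3: a=3, p=144, q=7
  k=4: a=16, p=2345, q=114
  k=5: a=3, p=7179, q=349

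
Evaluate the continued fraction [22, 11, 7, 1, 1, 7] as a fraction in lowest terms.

Fold from the inside: start with 7/1.
  1 + 1/7 = 8/7
  1 + 7/8 = 15/8
  7 + 8/15 = 113/15
  11 + 15/113 = 1258/113
  22 + 113/1258 = 27789/1258

27789/1258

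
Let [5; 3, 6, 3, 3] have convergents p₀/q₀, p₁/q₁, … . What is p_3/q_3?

319/60

Using pₖ = aₖpₖ₋₁ + pₖ₋₂, qₖ = aₖqₖ₋₁ + qₖ₋₂ (with p₋₁=1, p₋₂=0, q₋₁=0, q₋₂=1):
  k=0: a=5, p=5, q=1
  k=1: a=3, p=16, q=3
  k=2: a=6, p=101, q=19
  k=3: a=3, p=319, q=60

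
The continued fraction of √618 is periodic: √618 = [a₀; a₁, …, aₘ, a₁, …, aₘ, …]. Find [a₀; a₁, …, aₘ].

[24; 1, 6, 8, 6, 1, 48]

a₀ = ⌊√618⌋ = 24.
With m₀=0, d₀=1 and mₖ₊₁ = dₖaₖ − mₖ, dₖ₊₁ = (n − mₖ₊₁²)/dₖ, aₖ₊₁ = ⌊(a₀+mₖ₊₁)/dₖ₊₁⌋:
  k=1: m=24, d=42, a=1
  k=2: m=18, d=7, a=6
  k=3: m=24, d=6, a=8
  k=4: m=24, d=7, a=6
  k=5: m=18, d=42, a=1
  k=6: m=24, d=1, a=48
d=1 and a=2a₀=48 at k=6, so the next step gives (m, d) = (24, 42) again — its k=1 value — and the period has length 6.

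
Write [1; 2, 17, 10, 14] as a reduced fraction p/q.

Using pₖ = aₖpₖ₋₁ + pₖ₋₂ and qₖ = aₖqₖ₋₁ + qₖ₋₂:
  k=0: a=1, p=1, q=1
  k=1: a=2, p=3, q=2
  k=2: a=17, p=52, q=35
  k=3: a=10, p=523, q=352
  k=4: a=14, p=7374, q=4963

7374/4963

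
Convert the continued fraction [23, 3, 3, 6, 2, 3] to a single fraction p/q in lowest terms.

Fold from the inside: start with 3/1.
  2 + 1/3 = 7/3
  6 + 3/7 = 45/7
  3 + 7/45 = 142/45
  3 + 45/142 = 471/142
  23 + 142/471 = 10975/471

10975/471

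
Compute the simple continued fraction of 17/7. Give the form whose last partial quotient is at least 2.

[2; 2, 3]

17 = 2*7 + 3
7 = 2*3 + 1
3 = 3*1 + 0  (stop)
So 17/7 = [2; 2, 3].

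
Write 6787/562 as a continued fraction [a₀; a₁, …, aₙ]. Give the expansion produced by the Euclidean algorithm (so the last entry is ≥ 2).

[12; 13, 14, 3]

6787 = 12×562 + 43
562 = 13×43 + 3
43 = 14×3 + 1
3 = 3×1 + 0  (stop)
So 6787/562 = [12; 13, 14, 3].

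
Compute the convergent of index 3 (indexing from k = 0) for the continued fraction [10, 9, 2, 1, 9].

283/28

Using pₖ = aₖpₖ₋₁ + pₖ₋₂, qₖ = aₖqₖ₋₁ + qₖ₋₂ (with p₋₁=1, p₋₂=0, q₋₁=0, q₋₂=1):
  k=0: a=10, p=10, q=1
  k=1: a=9, p=91, q=9
  k=2: a=2, p=192, q=19
  k=3: a=1, p=283, q=28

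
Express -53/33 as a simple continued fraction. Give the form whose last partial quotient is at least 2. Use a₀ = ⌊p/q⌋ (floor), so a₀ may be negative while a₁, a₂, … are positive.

-53 = -2×33 + 13
33 = 2×13 + 7
13 = 1×7 + 6
7 = 1×6 + 1
6 = 6×1 + 0  (stop)
So -53/33 = [-2; 2, 1, 1, 6].

[-2; 2, 1, 1, 6]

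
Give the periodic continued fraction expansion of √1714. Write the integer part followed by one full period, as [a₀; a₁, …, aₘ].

[41; 2, 2, 82]

a₀ = ⌊√1714⌋ = 41.
With m₀=0, d₀=1 and mₖ₊₁ = dₖaₖ − mₖ, dₖ₊₁ = (n − mₖ₊₁²)/dₖ, aₖ₊₁ = ⌊(a₀+mₖ₊₁)/dₖ₊₁⌋:
  k=1: m=41, d=33, a=2
  k=2: m=25, d=33, a=2
  k=3: m=41, d=1, a=82
d=1 and a=2a₀=82 at k=3, so the next step gives (m, d) = (41, 33) again — its k=1 value — and the period has length 3.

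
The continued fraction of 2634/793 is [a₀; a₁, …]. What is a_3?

2634 = 3·793 + 255   →  a_0 = 3
793 = 3·255 + 28   →  a_1 = 3
255 = 9·28 + 3   →  a_2 = 9
28 = 9·3 + 1   →  a_3 = 9

9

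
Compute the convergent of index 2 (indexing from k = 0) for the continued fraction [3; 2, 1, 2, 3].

Using pₖ = aₖpₖ₋₁ + pₖ₋₂, qₖ = aₖqₖ₋₁ + qₖ₋₂ (with p₋₁=1, p₋₂=0, q₋₁=0, q₋₂=1):
  k=0: a=3, p=3, q=1
  k=1: a=2, p=7, q=2
  k=2: a=1, p=10, q=3

10/3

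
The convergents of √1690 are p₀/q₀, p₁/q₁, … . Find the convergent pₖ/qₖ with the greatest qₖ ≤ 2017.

√1690 = [41; 9, 8, 9, 82, …] (period length 4).
Convergents:
  p_0/q_0 = 41/1
  p_1/q_1 = 370/9
  p_2/q_2 = 3001/73
  p_3/q_3 = 27379/666
  p_4/q_4 = 2248079/54685
q_3 = 666 ≤ 2017 < 54685 = q_4, so the answer is 27379/666.

27379/666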